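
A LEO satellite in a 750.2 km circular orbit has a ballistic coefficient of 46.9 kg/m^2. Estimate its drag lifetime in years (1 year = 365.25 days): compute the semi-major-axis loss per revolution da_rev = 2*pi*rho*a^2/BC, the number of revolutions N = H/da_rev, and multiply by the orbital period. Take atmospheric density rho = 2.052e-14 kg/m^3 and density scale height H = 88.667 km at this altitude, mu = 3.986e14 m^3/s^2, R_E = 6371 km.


a = R_E + alt = 7121.2000 km = 7.1212e+06 m
da_rev = 2*pi*rho*a^2/BC = 2*pi*2.052e-14*(7.1212e+06)^2/46.9 = 0.13940898 m per revolution
N = H/da_rev = 88667.0000 m / 0.13940898 m = 636020.7230 revolutions
P = 2*pi*sqrt(a^3/mu) = 5980.5482 s
lifetime = N*P = 636020.7230 * 5980.5482 = 3.8037526e+09 s = 44024.9143 days
years = 44024.9143 / 365.25 = 120.5336 years

120.5336 years


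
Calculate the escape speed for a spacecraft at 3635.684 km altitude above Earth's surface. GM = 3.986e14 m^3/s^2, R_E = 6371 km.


r = 6371.0 + 3635.684 = 10006.6840 km = 1.0006684e+07 m
v_esc = sqrt(2*mu/r) = sqrt(2*3.986e14 / 1.0006684e+07)
v_esc = 8925.6233 m/s = 8.9256 km/s

8.9256 km/s


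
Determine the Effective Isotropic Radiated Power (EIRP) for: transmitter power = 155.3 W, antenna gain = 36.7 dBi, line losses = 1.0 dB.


Pt = 155.3 W = 21.9117 dBW
EIRP = Pt_dBW + Gt - losses = 21.9117 + 36.7 - 1.0 = 57.6117 dBW

57.6117 dBW


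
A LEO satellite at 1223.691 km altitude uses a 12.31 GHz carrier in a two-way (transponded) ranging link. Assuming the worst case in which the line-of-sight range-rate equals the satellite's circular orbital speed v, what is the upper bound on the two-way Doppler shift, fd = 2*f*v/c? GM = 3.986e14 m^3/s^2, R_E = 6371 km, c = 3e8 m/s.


r = 7.594691e+06 m
v = sqrt(mu/r) = 7244.5863 m/s (worst-case radial velocity)
f = 12.31 GHz = 1.231e+10 Hz
fd = 2*f*v/c = 2*1.231e+10*7244.5863/3.0e+08
fd = 594539.0525 Hz

594539.0525 Hz


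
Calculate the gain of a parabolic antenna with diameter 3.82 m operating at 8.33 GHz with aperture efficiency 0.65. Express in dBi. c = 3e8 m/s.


lambda = c/f = 3e8 / 8.33e+09 = 0.03601441 m
G = eta*(pi*D/lambda)^2 = 0.65*(pi*3.82/0.03601441)^2
G = 72175.0879 (linear)
G = 10*log10(72175.0879) = 48.5839 dBi

48.5839 dBi


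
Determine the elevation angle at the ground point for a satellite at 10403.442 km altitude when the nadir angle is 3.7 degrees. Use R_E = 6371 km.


r = R_E + alt = 16774.4420 km
Law of sines in the satellite / Earth-center / ground-point triangle:
  sin(nadir)/R_E = sin(90 + el)/r  =>  cos(el) = (r/R_E)*sin(nadir)
cos(el) = (16774.4420 / 6371.0000) * sin(3.7 deg) = 0.1699095
el = arccos(0.1699095) = 80.2174 deg
(Earth-central angle = 90 - nadir - el = 6.0826 deg)

80.2174 degrees


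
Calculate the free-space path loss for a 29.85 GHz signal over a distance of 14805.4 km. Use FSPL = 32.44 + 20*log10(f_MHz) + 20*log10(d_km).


f = 29.85 GHz = 29850.0000 MHz
d = 14805.4 km
FSPL = 32.44 + 20*log10(29850.0000) + 20*log10(14805.4)
FSPL = 32.44 + 89.4989 + 83.4084
FSPL = 205.3473 dB

205.3473 dB


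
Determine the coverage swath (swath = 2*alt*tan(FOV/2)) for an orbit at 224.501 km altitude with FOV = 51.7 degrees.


FOV = 51.7 deg = 0.9023352 rad
swath = 2 * alt * tan(FOV/2) = 2 * 224.501 * tan(0.4511676)
swath = 2 * 224.501 * 0.4844959
swath = 217.5396 km

217.5396 km


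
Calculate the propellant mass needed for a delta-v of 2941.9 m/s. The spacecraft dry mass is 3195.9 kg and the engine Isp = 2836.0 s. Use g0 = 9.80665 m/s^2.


ve = Isp * g0 = 2836.0 * 9.80665 = 27811.659400 m/s
mass ratio = exp(dv/ve) = exp(2941.9/27811.659400) = 1.11157661
m_prop = m_dry * (mr - 1) = 3195.9 * (1.11157661 - 1)
m_prop = 356.5877 kg

356.5877 kg


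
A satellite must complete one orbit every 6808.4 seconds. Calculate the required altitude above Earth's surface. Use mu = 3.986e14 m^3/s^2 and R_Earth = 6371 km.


T = 6808.4 s
r = (mu*T^2/(4*pi^2))^(1/3) = (3.986e14 * 6808.4^2 / (4*pi^2))^(1/3)
r = 7.7640662e+06 m = 7764.0662 km
alt = r - R_E = 7764.0662 - 6371 = 1393.0662 km

1393.0662 km


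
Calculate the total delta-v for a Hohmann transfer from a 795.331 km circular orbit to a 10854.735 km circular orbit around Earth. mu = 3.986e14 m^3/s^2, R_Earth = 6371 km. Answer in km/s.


r1 = 7166.3310 km = 7.166331e+06 m
r2 = 17225.7350 km = 1.7225735e+07 m
dv1 = sqrt(mu/r1)*(sqrt(2*r2/(r1+r2)) - 1) = 1405.4260 m/s
dv2 = sqrt(mu/r2)*(1 - sqrt(2*r1/(r1+r2))) = 1122.9957 m/s
total dv = |dv1| + |dv2| = 1405.4260 + 1122.9957 = 2528.4216 m/s = 2.5284 km/s

2.5284 km/s


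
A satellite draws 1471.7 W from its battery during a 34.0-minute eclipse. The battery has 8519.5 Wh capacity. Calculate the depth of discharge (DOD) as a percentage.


E_used = P * t / 60 = 1471.7 * 34.0 / 60 = 833.9633 Wh
DOD = E_used / E_total * 100 = 833.9633 / 8519.5 * 100
DOD = 9.7889 %

9.7889 %


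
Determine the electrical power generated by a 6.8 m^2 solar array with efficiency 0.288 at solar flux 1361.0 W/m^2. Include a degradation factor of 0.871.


P = area * eta * S * degradation
P = 6.8 * 0.288 * 1361.0 * 0.871
P = 2321.5481 W

2321.5481 W


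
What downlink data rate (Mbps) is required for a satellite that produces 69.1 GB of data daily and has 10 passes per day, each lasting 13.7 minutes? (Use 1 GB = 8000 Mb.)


total contact time = 10 * 13.7 * 60 = 8220.0000 s
data = 69.1 GB = 552800.0000 Mb
rate = 552800.0000 / 8220.0000 = 67.2506 Mbps

67.2506 Mbps


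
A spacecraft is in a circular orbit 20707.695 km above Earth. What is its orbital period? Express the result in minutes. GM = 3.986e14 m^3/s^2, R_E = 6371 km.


r = 27078.6950 km = 2.7078695e+07 m
T = 2*pi*sqrt(r^3/mu) = 2*pi*sqrt(1.9855608e+22 / 3.986e14)
T = 44345.8330 s = 739.0972 min

739.0972 minutes


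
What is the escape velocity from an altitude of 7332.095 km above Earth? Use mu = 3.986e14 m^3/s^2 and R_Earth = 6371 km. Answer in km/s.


r = 6371.0 + 7332.095 = 13703.0950 km = 1.3703095e+07 m
v_esc = sqrt(2*mu/r) = sqrt(2*3.986e14 / 1.3703095e+07)
v_esc = 7627.3612 m/s = 7.6274 km/s

7.6274 km/s


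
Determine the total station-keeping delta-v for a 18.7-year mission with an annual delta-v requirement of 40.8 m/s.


dV = rate * years = 40.8 * 18.7
dV = 762.9600 m/s

762.9600 m/s


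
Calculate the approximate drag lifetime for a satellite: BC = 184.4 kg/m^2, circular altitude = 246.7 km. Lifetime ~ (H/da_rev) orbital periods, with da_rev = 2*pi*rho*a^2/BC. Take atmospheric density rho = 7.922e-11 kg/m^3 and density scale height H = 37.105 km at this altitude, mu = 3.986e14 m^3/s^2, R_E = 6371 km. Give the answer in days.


a = R_E + alt = 6617.7000 km = 6.6177e+06 m
da_rev = 2*pi*rho*a^2/BC = 2*pi*7.922e-11*(6.6177e+06)^2/184.4 = 118.213735 m per revolution
N = H/da_rev = 37105.0000 m / 118.213735 m = 313.8806 revolutions
P = 2*pi*sqrt(a^3/mu) = 5357.6191 s
lifetime = N*P = 313.8806 * 5357.6191 = 1.6816528e+06 s = 19.4636 days

19.4636 days


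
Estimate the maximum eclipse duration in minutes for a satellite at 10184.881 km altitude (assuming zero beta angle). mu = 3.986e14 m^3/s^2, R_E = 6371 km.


r = 16555.8810 km
T = 353.3364 min
Eclipse fraction = arcsin(R_E/r)/pi = arcsin(6371.0000/16555.8810)/pi
= arcsin(0.3848179)/pi = 0.1257358
Eclipse duration = 0.1257358 * 353.3364 = 44.4270 min

44.4270 minutes


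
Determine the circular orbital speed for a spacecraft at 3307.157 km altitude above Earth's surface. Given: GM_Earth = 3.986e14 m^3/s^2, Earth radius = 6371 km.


r = R_E + alt = 6371.0 + 3307.157 = 9678.1570 km = 9.678157e+06 m
v = sqrt(mu/r) = sqrt(3.986e14 / 9.678157e+06) = 6417.5951 m/s = 6.4176 km/s

6.4176 km/s


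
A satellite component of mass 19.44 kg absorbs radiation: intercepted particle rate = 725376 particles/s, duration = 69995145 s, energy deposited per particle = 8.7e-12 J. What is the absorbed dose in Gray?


Total energy deposited = rate * time * E_per
  = 725376 * 69995145 * 8.7e-12 = 441.7233 J
Dose = E_total / mass = 441.7233 / 19.44
Dose = 22.7224 Gy

22.7224 Gy


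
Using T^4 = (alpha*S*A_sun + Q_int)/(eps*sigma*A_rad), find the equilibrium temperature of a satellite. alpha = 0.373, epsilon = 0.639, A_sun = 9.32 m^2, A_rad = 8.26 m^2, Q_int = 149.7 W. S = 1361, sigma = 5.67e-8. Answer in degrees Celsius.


Numerator = alpha*S*A_sun + Q_int = 0.373*1361*9.32 + 149.7 = 4881.0260 W
Denominator = eps*sigma*A_rad = 0.639*5.67e-8*8.26 = 2.9927054e-07 W/K^4
T^4 = 1.6309744e+10 K^4
T = 357.3648 K = 84.2148 C

84.2148 degrees Celsius


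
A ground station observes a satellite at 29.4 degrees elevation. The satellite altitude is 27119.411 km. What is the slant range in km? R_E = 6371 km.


h = 27119.411 km, el = 29.4 deg
d = -R_E*sin(el) + sqrt((R_E*sin(el))^2 + 2*R_E*h + h^2)
d = -6371.0000*sin(0.5131268) + sqrt((6371.0000*0.4909038)^2 + 2*6371.0000*27119.411 + 27119.411^2)
d = 29899.7067 km

29899.7067 km


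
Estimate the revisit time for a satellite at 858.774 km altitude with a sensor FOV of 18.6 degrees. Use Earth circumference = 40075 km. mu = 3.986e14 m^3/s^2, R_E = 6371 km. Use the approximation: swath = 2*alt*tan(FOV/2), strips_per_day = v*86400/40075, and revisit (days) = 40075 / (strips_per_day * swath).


swath = 2*858.774*tan(0.1623156) = 281.2593 km
v = sqrt(mu/r) = 7425.1680 m/s = 7.4252 km/s
strips/day = v*86400/40075 = 7.4252*86400/40075 = 16.0083
coverage/day = strips * swath = 16.0083 * 281.2593 = 4502.4961 km
revisit = 40075 / 4502.4961 = 8.9006 days

8.9006 days


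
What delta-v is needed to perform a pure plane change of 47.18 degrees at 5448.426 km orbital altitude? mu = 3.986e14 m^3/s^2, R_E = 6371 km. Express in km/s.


r = 11819.4260 km = 1.1819426e+07 m
V = sqrt(mu/r) = 5807.2491 m/s
di = 47.18 deg = 0.8234463 rad
dV = 2*V*sin(di/2) = 2*5807.2491*sin(0.4117232)
dV = 4647.9955 m/s = 4.6480 km/s

4.6480 km/s


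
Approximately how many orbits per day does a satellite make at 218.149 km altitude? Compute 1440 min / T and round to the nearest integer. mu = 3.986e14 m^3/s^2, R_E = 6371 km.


r = 6.589149e+06 m
T = 2*pi*sqrt(r^3/mu) = 5322.9846 s = 88.7164 min
revs/day = 1440 / 88.7164 = 16.2315
Rounded: 16 revolutions per day

16 revolutions per day


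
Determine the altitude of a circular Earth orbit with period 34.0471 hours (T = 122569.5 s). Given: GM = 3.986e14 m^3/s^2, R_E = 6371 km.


T = 122569.5 s
r = (mu*T^2/(4*pi^2))^(1/3) = (3.986e14 * 122569.5^2 / (4*pi^2))^(1/3)
r = 5.3331131e+07 m = 53331.1312 km
alt = r - R_E = 53331.1312 - 6371 = 46960.1312 km

46960.1312 km


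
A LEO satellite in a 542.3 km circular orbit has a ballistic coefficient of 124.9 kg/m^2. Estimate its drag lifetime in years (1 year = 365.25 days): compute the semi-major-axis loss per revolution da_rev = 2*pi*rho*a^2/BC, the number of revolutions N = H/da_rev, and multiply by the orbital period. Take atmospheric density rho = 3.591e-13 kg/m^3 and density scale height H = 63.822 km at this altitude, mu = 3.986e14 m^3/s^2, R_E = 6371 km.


a = R_E + alt = 6913.3000 km = 6.9133e+06 m
da_rev = 2*pi*rho*a^2/BC = 2*pi*3.591e-13*(6.9133e+06)^2/124.9 = 0.863383295 m per revolution
N = H/da_rev = 63822.0000 m / 0.863383295 m = 73920.8186 revolutions
P = 2*pi*sqrt(a^3/mu) = 5720.5703 s
lifetime = N*P = 73920.8186 * 5720.5703 = 4.2286924e+08 s = 4894.3199 days
years = 4894.3199 / 365.25 = 13.3999 years

13.3999 years


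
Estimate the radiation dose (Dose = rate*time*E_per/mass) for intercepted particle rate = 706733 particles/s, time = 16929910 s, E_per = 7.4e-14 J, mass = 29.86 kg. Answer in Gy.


Total energy deposited = rate * time * E_per
  = 706733 * 16929910 * 7.4e-14 = 0.8854045 J
Dose = E_total / mass = 0.8854045 / 29.86
Dose = 0.02965186 Gy

0.0297 Gy


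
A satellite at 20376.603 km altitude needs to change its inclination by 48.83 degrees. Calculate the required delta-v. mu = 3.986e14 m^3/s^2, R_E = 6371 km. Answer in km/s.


r = 26747.6030 km = 2.6747603e+07 m
V = sqrt(mu/r) = 3860.3458 m/s
di = 48.83 deg = 0.8522443 rad
dV = 2*V*sin(di/2) = 2*3860.3458*sin(0.4261221)
dV = 3191.2926 m/s = 3.1913 km/s

3.1913 km/s


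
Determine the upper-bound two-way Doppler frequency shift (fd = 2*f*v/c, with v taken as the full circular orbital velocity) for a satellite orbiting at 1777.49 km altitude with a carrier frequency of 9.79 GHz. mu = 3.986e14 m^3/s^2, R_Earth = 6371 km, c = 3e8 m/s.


r = 8.14849e+06 m
v = sqrt(mu/r) = 6994.0717 m/s (worst-case radial velocity)
f = 9.79 GHz = 9.79e+09 Hz
fd = 2*f*v/c = 2*9.79e+09*6994.0717/3.0e+08
fd = 456479.7448 Hz

456479.7448 Hz


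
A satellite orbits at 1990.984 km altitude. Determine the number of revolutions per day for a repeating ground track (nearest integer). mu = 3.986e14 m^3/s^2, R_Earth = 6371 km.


r = 8.361984e+06 m
T = 2*pi*sqrt(r^3/mu) = 7609.8346 s = 126.8306 min
revs/day = 1440 / 126.8306 = 11.3537
Rounded: 11 revolutions per day

11 revolutions per day


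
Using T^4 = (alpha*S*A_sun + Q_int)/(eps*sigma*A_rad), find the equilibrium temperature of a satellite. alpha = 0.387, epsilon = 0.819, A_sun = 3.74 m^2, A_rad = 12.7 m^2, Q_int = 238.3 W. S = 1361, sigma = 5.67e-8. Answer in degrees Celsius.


Numerator = alpha*S*A_sun + Q_int = 0.387*1361*3.74 + 238.3 = 2208.1842 W
Denominator = eps*sigma*A_rad = 0.819*5.67e-8*12.7 = 5.8975371e-07 W/K^4
T^4 = 3.7442481e+09 K^4
T = 247.3667 K = -25.7833 C

-25.7833 degrees Celsius


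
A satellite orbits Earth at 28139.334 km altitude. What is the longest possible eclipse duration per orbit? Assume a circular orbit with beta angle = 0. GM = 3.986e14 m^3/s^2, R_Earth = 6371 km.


r = 34510.3340 km
T = 1063.3683 min
Eclipse fraction = arcsin(R_E/r)/pi = arcsin(6371.0000/34510.3340)/pi
= arcsin(0.1846114)/pi = 0.05910264
Eclipse duration = 0.05910264 * 1063.3683 = 62.8479 min

62.8479 minutes


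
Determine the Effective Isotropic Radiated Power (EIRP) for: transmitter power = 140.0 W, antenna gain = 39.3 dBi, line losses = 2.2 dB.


Pt = 140.0 W = 21.4613 dBW
EIRP = Pt_dBW + Gt - losses = 21.4613 + 39.3 - 2.2 = 58.5613 dBW

58.5613 dBW


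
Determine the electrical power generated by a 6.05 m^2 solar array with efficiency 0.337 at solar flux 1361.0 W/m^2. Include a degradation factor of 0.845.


P = area * eta * S * degradation
P = 6.05 * 0.337 * 1361.0 * 0.845
P = 2344.7692 W

2344.7692 W


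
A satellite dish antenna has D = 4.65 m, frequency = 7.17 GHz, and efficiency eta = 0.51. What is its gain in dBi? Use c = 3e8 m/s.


lambda = c/f = 3e8 / 7.17e+09 = 0.041841 m
G = eta*(pi*D/lambda)^2 = 0.51*(pi*4.65/0.041841)^2
G = 62168.6775 (linear)
G = 10*log10(62168.6775) = 47.9357 dBi

47.9357 dBi


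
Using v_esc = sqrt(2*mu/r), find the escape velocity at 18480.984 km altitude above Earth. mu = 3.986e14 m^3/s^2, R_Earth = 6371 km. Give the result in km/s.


r = 6371.0 + 18480.984 = 24851.9840 km = 2.4851984e+07 m
v_esc = sqrt(2*mu/r) = sqrt(2*3.986e14 / 2.4851984e+07)
v_esc = 5663.7374 m/s = 5.6637 km/s

5.6637 km/s


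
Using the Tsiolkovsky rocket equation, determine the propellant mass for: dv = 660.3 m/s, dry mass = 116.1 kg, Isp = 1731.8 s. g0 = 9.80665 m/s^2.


ve = Isp * g0 = 1731.8 * 9.80665 = 16983.156470 m/s
mass ratio = exp(dv/ve) = exp(660.3/16983.156470) = 1.03964541
m_prop = m_dry * (mr - 1) = 116.1 * (1.03964541 - 1)
m_prop = 4.6028 kg

4.6028 kg


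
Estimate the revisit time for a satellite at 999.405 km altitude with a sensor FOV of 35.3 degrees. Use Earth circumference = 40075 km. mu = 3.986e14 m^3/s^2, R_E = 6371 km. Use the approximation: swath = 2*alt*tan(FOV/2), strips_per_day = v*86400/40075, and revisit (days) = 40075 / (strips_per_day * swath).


swath = 2*999.405*tan(0.3080506) = 635.9802 km
v = sqrt(mu/r) = 7353.9889 m/s = 7.3540 km/s
strips/day = v*86400/40075 = 7.3540*86400/40075 = 15.8549
coverage/day = strips * swath = 15.8549 * 635.9802 = 10083.3954 km
revisit = 40075 / 10083.3954 = 3.9744 days

3.9744 days


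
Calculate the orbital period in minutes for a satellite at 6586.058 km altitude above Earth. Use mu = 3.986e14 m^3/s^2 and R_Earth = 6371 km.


r = 12957.0580 km = 1.2957058e+07 m
T = 2*pi*sqrt(r^3/mu) = 2*pi*sqrt(2.1753002e+21 / 3.986e14)
T = 14678.1332 s = 244.6356 min

244.6356 minutes


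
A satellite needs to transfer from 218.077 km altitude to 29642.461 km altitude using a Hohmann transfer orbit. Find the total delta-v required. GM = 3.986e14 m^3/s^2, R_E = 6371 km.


r1 = 6589.0770 km = 6.589077e+06 m
r2 = 36013.4610 km = 3.6013461e+07 m
dv1 = sqrt(mu/r1)*(sqrt(2*r2/(r1+r2)) - 1) = 2335.3481 m/s
dv2 = sqrt(mu/r2)*(1 - sqrt(2*r1/(r1+r2))) = 1476.5575 m/s
total dv = |dv1| + |dv2| = 2335.3481 + 1476.5575 = 3811.9056 m/s = 3.8119 km/s

3.8119 km/s


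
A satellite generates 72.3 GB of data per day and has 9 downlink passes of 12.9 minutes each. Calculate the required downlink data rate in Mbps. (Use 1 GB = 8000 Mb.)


total contact time = 9 * 12.9 * 60 = 6966.0000 s
data = 72.3 GB = 578400.0000 Mb
rate = 578400.0000 / 6966.0000 = 83.0319 Mbps

83.0319 Mbps


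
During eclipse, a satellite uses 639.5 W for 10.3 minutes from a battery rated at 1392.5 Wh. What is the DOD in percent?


E_used = P * t / 60 = 639.5 * 10.3 / 60 = 109.7808 Wh
DOD = E_used / E_total * 100 = 109.7808 / 1392.5 * 100
DOD = 7.8837 %

7.8837 %


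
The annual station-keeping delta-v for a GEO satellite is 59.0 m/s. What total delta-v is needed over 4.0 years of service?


dV = rate * years = 59.0 * 4.0
dV = 236.0000 m/s

236.0000 m/s


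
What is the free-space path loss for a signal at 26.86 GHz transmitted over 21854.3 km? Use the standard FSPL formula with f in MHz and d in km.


f = 26.86 GHz = 26860.0000 MHz
d = 21854.3 km
FSPL = 32.44 + 20*log10(26860.0000) + 20*log10(21854.3)
FSPL = 32.44 + 88.5821 + 86.7907
FSPL = 207.8129 dB

207.8129 dB


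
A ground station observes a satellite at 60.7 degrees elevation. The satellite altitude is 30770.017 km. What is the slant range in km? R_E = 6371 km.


h = 30770.017 km, el = 60.7 deg
d = -R_E*sin(el) + sqrt((R_E*sin(el))^2 + 2*R_E*h + h^2)
d = -6371.0000*sin(1.0594) + sqrt((6371.0000*0.8720693)^2 + 2*6371.0000*30770.017 + 30770.017^2)
d = 31453.9659 km

31453.9659 km


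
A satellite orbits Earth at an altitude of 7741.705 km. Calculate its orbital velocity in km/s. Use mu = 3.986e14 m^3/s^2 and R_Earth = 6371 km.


r = R_E + alt = 6371.0 + 7741.705 = 14112.7050 km = 1.4112705e+07 m
v = sqrt(mu/r) = sqrt(3.986e14 / 1.4112705e+07) = 5314.5135 m/s = 5.3145 km/s

5.3145 km/s


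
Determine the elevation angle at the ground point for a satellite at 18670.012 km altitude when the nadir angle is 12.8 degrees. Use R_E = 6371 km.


r = R_E + alt = 25041.0120 km
Law of sines in the satellite / Earth-center / ground-point triangle:
  sin(nadir)/R_E = sin(90 + el)/r  =>  cos(el) = (r/R_E)*sin(nadir)
cos(el) = (25041.0120 / 6371.0000) * sin(12.8 deg) = 0.8707893
el = arccos(0.8707893) = 29.4495 deg
(Earth-central angle = 90 - nadir - el = 47.7505 deg)

29.4495 degrees


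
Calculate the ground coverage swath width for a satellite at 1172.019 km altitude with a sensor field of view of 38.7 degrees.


FOV = 38.7 deg = 0.6754424 rad
swath = 2 * alt * tan(FOV/2) = 2 * 1172.019 * tan(0.3377212)
swath = 2 * 1172.019 * 0.351175
swath = 823.1676 km

823.1676 km


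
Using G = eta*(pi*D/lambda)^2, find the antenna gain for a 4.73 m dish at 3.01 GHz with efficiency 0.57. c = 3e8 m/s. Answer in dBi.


lambda = c/f = 3e8 / 3.01e+09 = 0.09966777 m
G = eta*(pi*D/lambda)^2 = 0.57*(pi*4.73/0.09966777)^2
G = 12670.3136 (linear)
G = 10*log10(12670.3136) = 41.0279 dBi

41.0279 dBi


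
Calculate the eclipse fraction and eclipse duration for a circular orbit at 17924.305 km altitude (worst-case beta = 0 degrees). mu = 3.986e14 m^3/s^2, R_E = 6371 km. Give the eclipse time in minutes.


r = 24295.3050 km
T = 628.1213 min
Eclipse fraction = arcsin(R_E/r)/pi = arcsin(6371.0000/24295.3050)/pi
= arcsin(0.2622317)/pi = 0.08445848
Eclipse duration = 0.08445848 * 628.1213 = 53.0502 min

53.0502 minutes


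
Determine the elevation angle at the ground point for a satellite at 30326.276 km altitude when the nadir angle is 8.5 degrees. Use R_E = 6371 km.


r = R_E + alt = 36697.2760 km
Law of sines in the satellite / Earth-center / ground-point triangle:
  sin(nadir)/R_E = sin(90 + el)/r  =>  cos(el) = (r/R_E)*sin(nadir)
cos(el) = (36697.2760 / 6371.0000) * sin(8.5 deg) = 0.8513895
el = arccos(0.8513895) = 31.6369 deg
(Earth-central angle = 90 - nadir - el = 49.8631 deg)

31.6369 degrees


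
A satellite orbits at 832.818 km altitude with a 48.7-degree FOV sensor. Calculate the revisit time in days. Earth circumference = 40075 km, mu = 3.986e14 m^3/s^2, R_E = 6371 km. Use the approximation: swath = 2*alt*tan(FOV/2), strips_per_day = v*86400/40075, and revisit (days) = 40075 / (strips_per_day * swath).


swath = 2*832.818*tan(0.4249877) = 753.8141 km
v = sqrt(mu/r) = 7438.5328 m/s = 7.4385 km/s
strips/day = v*86400/40075 = 7.4385*86400/40075 = 16.0372
coverage/day = strips * swath = 16.0372 * 753.8141 = 12089.0374 km
revisit = 40075 / 12089.0374 = 3.3150 days

3.3150 days


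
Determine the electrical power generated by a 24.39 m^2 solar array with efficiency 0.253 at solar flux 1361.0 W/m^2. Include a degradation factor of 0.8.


P = area * eta * S * degradation
P = 24.39 * 0.253 * 1361.0 * 0.8
P = 6718.6255 W

6718.6255 W


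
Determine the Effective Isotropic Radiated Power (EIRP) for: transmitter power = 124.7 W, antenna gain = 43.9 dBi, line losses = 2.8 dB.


Pt = 124.7 W = 20.9587 dBW
EIRP = Pt_dBW + Gt - losses = 20.9587 + 43.9 - 2.8 = 62.0587 dBW

62.0587 dBW


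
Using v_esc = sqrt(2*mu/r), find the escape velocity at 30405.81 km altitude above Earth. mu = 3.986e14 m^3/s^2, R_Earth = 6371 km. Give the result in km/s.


r = 6371.0 + 30405.81 = 36776.8100 km = 3.677681e+07 m
v_esc = sqrt(2*mu/r) = sqrt(2*3.986e14 / 3.677681e+07)
v_esc = 4655.8247 m/s = 4.6558 km/s

4.6558 km/s


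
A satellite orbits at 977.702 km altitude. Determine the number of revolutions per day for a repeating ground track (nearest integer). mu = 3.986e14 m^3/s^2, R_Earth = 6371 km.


r = 7.348702e+06 m
T = 2*pi*sqrt(r^3/mu) = 6269.4173 s = 104.4903 min
revs/day = 1440 / 104.4903 = 13.7812
Rounded: 14 revolutions per day

14 revolutions per day


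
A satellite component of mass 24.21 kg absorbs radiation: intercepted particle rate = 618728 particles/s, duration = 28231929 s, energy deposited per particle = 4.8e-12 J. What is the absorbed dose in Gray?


Total energy deposited = rate * time * E_per
  = 618728 * 28231929 * 4.8e-12 = 83.8458 J
Dose = E_total / mass = 83.8458 / 24.21
Dose = 3.4633 Gy

3.4633 Gy


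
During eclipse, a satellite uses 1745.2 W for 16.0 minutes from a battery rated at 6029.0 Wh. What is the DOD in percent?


E_used = P * t / 60 = 1745.2 * 16.0 / 60 = 465.3867 Wh
DOD = E_used / E_total * 100 = 465.3867 / 6029.0 * 100
DOD = 7.7191 %

7.7191 %


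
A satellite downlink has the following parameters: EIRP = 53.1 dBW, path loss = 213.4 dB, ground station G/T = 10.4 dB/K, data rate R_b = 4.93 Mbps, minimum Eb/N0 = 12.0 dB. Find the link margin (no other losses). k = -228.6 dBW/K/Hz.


C/N0 = EIRP - FSPL + G/T - k = 53.1 - 213.4 + 10.4 - (-228.6)
C/N0 = 78.7000 dB-Hz
R_b = 4.93 Mbps = 4.93e+06 bps -> 10*log10(R_b) = 66.9285 dB-Hz
Eb/N0 = C/N0 - 10*log10(R_b) = 78.7000 - 66.9285 = 11.7715 dB
Margin = Eb/N0 - Eb/N0_req = 11.7715 - 12.0 = -0.2284692 dB (negative margin: link does not close)

-0.2285 dB


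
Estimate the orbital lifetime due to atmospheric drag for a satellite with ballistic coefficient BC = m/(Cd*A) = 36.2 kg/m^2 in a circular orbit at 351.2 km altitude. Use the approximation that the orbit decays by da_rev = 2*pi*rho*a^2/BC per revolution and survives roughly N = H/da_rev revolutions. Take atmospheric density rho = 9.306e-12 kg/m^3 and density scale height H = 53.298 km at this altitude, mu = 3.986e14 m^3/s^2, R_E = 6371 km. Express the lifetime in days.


a = R_E + alt = 6722.2000 km = 6.7222e+06 m
da_rev = 2*pi*rho*a^2/BC = 2*pi*9.306e-12*(6.7222e+06)^2/36.2 = 72.988965 m per revolution
N = H/da_rev = 53298.0000 m / 72.988965 m = 730.2200 revolutions
P = 2*pi*sqrt(a^3/mu) = 5485.0219 s
lifetime = N*P = 730.2200 * 5485.0219 = 4.0052725e+06 s = 46.3573 days

46.3573 days


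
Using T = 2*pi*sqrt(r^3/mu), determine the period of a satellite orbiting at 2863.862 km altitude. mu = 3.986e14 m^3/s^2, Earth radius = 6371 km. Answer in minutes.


r = 9234.8620 km = 9.234862e+06 m
T = 2*pi*sqrt(r^3/mu) = 2*pi*sqrt(7.8757375e+20 / 3.986e14)
T = 8831.9548 s = 147.1992 min

147.1992 minutes


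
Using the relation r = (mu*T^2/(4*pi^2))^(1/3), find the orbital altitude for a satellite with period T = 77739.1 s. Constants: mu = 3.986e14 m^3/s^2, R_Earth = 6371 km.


T = 77739.1 s
r = (mu*T^2/(4*pi^2))^(1/3) = (3.986e14 * 77739.1^2 / (4*pi^2))^(1/3)
r = 3.9368801e+07 m = 39368.8013 km
alt = r - R_E = 39368.8013 - 6371 = 32997.8013 km

32997.8013 km


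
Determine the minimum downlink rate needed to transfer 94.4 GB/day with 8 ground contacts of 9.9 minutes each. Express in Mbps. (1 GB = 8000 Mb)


total contact time = 8 * 9.9 * 60 = 4752.0000 s
data = 94.4 GB = 755200.0000 Mb
rate = 755200.0000 / 4752.0000 = 158.9226 Mbps

158.9226 Mbps


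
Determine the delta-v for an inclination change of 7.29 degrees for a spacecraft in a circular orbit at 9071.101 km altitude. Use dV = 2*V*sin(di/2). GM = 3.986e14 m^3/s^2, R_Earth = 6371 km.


r = 15442.1010 km = 1.5442101e+07 m
V = sqrt(mu/r) = 5080.6053 m/s
di = 7.29 deg = 0.1272345 rad
dV = 2*V*sin(di/2) = 2*5080.6053*sin(0.06361725)
dV = 645.9923 m/s = 0.6459923 km/s

0.6460 km/s


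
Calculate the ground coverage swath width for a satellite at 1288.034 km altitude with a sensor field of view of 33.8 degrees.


FOV = 33.8 deg = 0.5899213 rad
swath = 2 * alt * tan(FOV/2) = 2 * 1288.034 * tan(0.2949606)
swath = 2 * 1288.034 * 0.3038232
swath = 782.6693 km

782.6693 km


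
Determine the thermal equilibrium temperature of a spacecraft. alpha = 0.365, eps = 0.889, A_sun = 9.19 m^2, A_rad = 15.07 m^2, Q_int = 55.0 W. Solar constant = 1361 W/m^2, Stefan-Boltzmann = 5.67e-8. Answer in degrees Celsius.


Numerator = alpha*S*A_sun + Q_int = 0.365*1361*9.19 + 55.0 = 4620.2703 W
Denominator = eps*sigma*A_rad = 0.889*5.67e-8*15.07 = 7.5962294e-07 W/K^4
T^4 = 6.0823207e+09 K^4
T = 279.2655 K = 6.1155 C

6.1155 degrees Celsius


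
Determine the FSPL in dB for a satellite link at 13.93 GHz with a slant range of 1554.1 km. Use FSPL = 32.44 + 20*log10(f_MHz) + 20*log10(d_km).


f = 13.93 GHz = 13930.0000 MHz
d = 1554.1 km
FSPL = 32.44 + 20*log10(13930.0000) + 20*log10(1554.1)
FSPL = 32.44 + 82.8790 + 63.8296
FSPL = 179.1486 dB

179.1486 dB


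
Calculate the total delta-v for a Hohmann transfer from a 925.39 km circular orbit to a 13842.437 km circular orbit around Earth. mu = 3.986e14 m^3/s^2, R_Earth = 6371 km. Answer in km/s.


r1 = 7296.3900 km = 7.29639e+06 m
r2 = 20213.4370 km = 2.0213437e+07 m
dv1 = sqrt(mu/r1)*(sqrt(2*r2/(r1+r2)) - 1) = 1568.7595 m/s
dv2 = sqrt(mu/r2)*(1 - sqrt(2*r1/(r1+r2))) = 1206.4202 m/s
total dv = |dv1| + |dv2| = 1568.7595 + 1206.4202 = 2775.1797 m/s = 2.7752 km/s

2.7752 km/s


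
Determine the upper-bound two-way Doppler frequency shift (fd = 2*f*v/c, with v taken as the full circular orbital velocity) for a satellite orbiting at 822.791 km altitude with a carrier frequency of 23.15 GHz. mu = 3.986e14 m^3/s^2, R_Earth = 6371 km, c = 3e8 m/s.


r = 7.193791e+06 m
v = sqrt(mu/r) = 7443.7150 m/s (worst-case radial velocity)
f = 23.15 GHz = 2.315e+10 Hz
fd = 2*f*v/c = 2*2.315e+10*7443.7150/3.0e+08
fd = 1.1488134e+06 Hz

1.1488e+06 Hz


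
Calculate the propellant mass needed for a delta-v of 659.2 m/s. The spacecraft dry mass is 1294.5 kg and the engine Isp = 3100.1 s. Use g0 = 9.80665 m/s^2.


ve = Isp * g0 = 3100.1 * 9.80665 = 30401.595665 m/s
mass ratio = exp(dv/ve) = exp(659.2/30401.595665) = 1.02191986
m_prop = m_dry * (mr - 1) = 1294.5 * (1.02191986 - 1)
m_prop = 28.3753 kg

28.3753 kg


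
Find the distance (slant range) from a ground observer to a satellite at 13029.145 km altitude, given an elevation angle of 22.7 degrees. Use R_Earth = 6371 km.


h = 13029.145 km, el = 22.7 deg
d = -R_E*sin(el) + sqrt((R_E*sin(el))^2 + 2*R_E*h + h^2)
d = -6371.0000*sin(0.3961897) + sqrt((6371.0000*0.385906)^2 + 2*6371.0000*13029.145 + 13029.145^2)
d = 16029.7872 km

16029.7872 km


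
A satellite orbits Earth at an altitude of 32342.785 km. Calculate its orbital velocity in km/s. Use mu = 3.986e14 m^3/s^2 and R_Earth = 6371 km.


r = R_E + alt = 6371.0 + 32342.785 = 38713.7850 km = 3.8713785e+07 m
v = sqrt(mu/r) = sqrt(3.986e14 / 3.8713785e+07) = 3208.7496 m/s = 3.2087 km/s

3.2087 km/s


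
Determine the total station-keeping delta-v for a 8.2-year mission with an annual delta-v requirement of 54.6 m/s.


dV = rate * years = 54.6 * 8.2
dV = 447.7200 m/s

447.7200 m/s


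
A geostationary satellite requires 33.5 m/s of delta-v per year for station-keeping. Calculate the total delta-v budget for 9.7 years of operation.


dV = rate * years = 33.5 * 9.7
dV = 324.9500 m/s

324.9500 m/s


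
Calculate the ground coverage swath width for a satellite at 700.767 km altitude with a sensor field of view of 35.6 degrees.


FOV = 35.6 deg = 0.6213372 rad
swath = 2 * alt * tan(FOV/2) = 2 * 700.767 * tan(0.3106686)
swath = 2 * 700.767 * 0.3210649
swath = 449.9833 km

449.9833 km


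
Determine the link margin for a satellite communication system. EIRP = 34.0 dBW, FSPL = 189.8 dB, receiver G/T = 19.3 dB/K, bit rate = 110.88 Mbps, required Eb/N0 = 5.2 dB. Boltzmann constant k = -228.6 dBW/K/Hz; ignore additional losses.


C/N0 = EIRP - FSPL + G/T - k = 34.0 - 189.8 + 19.3 - (-228.6)
C/N0 = 92.1000 dB-Hz
R_b = 110.88 Mbps = 1.1088e+08 bps -> 10*log10(R_b) = 80.4485 dB-Hz
Eb/N0 = C/N0 - 10*log10(R_b) = 92.1000 - 80.4485 = 11.6515 dB
Margin = Eb/N0 - Eb/N0_req = 11.6515 - 5.2 = 6.4515 dB (link closes)

6.4515 dB


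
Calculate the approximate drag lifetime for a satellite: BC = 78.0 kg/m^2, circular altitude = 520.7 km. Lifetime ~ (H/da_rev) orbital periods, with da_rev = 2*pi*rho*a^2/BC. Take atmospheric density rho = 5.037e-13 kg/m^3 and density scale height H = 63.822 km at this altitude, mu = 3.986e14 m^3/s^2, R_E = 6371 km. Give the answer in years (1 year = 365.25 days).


a = R_E + alt = 6891.7000 km = 6.8917e+06 m
da_rev = 2*pi*rho*a^2/BC = 2*pi*5.037e-13*(6.8917e+06)^2/78.0 = 1.927125 m per revolution
N = H/da_rev = 63822.0000 m / 1.927125 m = 33117.7227 revolutions
P = 2*pi*sqrt(a^3/mu) = 5693.7811 s
lifetime = N*P = 33117.7227 * 5693.7811 = 1.8856506e+08 s = 2182.4660 days
years = 2182.4660 / 365.25 = 5.9753 years

5.9753 years


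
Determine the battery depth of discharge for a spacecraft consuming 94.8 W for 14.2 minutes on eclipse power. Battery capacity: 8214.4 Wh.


E_used = P * t / 60 = 94.8 * 14.2 / 60 = 22.4360 Wh
DOD = E_used / E_total * 100 = 22.4360 / 8214.4 * 100
DOD = 0.2731301 %

0.2731 %


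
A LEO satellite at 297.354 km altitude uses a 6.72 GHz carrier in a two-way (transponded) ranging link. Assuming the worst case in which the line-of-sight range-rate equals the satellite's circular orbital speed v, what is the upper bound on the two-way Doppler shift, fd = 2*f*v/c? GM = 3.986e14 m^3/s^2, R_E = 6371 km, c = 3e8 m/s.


r = 6.668354e+06 m
v = sqrt(mu/r) = 7731.4210 m/s (worst-case radial velocity)
f = 6.72 GHz = 6.72e+09 Hz
fd = 2*f*v/c = 2*6.72e+09*7731.4210/3.0e+08
fd = 346367.6617 Hz

346367.6617 Hz


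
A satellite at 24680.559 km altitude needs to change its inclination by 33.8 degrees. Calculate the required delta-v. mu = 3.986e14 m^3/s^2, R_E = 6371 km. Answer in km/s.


r = 31051.5590 km = 3.1051559e+07 m
V = sqrt(mu/r) = 3582.8361 m/s
di = 33.8 deg = 0.5899213 rad
dV = 2*V*sin(di/2) = 2*3582.8361*sin(0.2949606)
dV = 2083.0766 m/s = 2.0831 km/s

2.0831 km/s


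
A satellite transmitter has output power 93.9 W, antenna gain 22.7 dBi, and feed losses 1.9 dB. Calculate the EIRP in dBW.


Pt = 93.9 W = 19.7267 dBW
EIRP = Pt_dBW + Gt - losses = 19.7267 + 22.7 - 1.9 = 40.5267 dBW

40.5267 dBW


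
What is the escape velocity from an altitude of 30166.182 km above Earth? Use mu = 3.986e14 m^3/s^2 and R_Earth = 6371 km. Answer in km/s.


r = 6371.0 + 30166.182 = 36537.1820 km = 3.6537182e+07 m
v_esc = sqrt(2*mu/r) = sqrt(2*3.986e14 / 3.6537182e+07)
v_esc = 4671.0673 m/s = 4.6711 km/s

4.6711 km/s


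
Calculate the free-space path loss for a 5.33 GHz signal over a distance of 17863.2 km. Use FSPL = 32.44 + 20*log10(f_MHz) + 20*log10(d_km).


f = 5.33 GHz = 5330.0000 MHz
d = 17863.2 km
FSPL = 32.44 + 20*log10(5330.0000) + 20*log10(17863.2)
FSPL = 32.44 + 74.5345 + 85.0392
FSPL = 192.0137 dB

192.0137 dB


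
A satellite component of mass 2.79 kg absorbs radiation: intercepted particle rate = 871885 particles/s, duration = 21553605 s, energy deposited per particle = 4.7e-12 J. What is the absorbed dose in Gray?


Total energy deposited = rate * time * E_per
  = 871885 * 21553605 * 4.7e-12 = 88.3236 J
Dose = E_total / mass = 88.3236 / 2.79
Dose = 31.6572 Gy

31.6572 Gy


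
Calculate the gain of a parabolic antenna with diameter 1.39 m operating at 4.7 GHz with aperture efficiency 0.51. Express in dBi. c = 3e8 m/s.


lambda = c/f = 3e8 / 4.7e+09 = 0.06382979 m
G = eta*(pi*D/lambda)^2 = 0.51*(pi*1.39/0.06382979)^2
G = 2387.0017 (linear)
G = 10*log10(2387.0017) = 33.7785 dBi

33.7785 dBi


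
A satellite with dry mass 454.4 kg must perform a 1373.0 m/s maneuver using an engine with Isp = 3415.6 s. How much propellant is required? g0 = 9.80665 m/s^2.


ve = Isp * g0 = 3415.6 * 9.80665 = 33495.593740 m/s
mass ratio = exp(dv/ve) = exp(1373.0/33495.593740) = 1.04184217
m_prop = m_dry * (mr - 1) = 454.4 * (1.04184217 - 1)
m_prop = 19.0131 kg

19.0131 kg


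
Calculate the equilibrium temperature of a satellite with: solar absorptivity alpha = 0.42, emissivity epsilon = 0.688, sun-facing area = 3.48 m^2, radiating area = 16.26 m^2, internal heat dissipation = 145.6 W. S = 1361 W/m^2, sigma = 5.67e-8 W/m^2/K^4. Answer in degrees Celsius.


Numerator = alpha*S*A_sun + Q_int = 0.42*1361*3.48 + 145.6 = 2134.8376 W
Denominator = eps*sigma*A_rad = 0.688*5.67e-8*16.26 = 6.342961e-07 W/K^4
T^4 = 3.3656799e+09 K^4
T = 240.8620 K = -32.2880 C

-32.2880 degrees Celsius


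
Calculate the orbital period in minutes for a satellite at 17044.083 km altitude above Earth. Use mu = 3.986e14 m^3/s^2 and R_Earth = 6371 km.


r = 23415.0830 km = 2.3415083e+07 m
T = 2*pi*sqrt(r^3/mu) = 2*pi*sqrt(1.2837697e+22 / 3.986e14)
T = 35657.8188 s = 594.2970 min

594.2970 minutes


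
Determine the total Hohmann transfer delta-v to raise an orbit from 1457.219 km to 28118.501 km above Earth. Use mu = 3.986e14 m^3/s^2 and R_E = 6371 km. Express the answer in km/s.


r1 = 7828.2190 km = 7.828219e+06 m
r2 = 34489.5010 km = 3.4489501e+07 m
dv1 = sqrt(mu/r1)*(sqrt(2*r2/(r1+r2)) - 1) = 1974.6284 m/s
dv2 = sqrt(mu/r2)*(1 - sqrt(2*r1/(r1+r2))) = 1331.7698 m/s
total dv = |dv1| + |dv2| = 1974.6284 + 1331.7698 = 3306.3982 m/s = 3.3064 km/s

3.3064 km/s


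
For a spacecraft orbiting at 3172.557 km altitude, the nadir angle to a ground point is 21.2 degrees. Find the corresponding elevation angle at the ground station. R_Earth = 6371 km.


r = R_E + alt = 9543.5570 km
Law of sines in the satellite / Earth-center / ground-point triangle:
  sin(nadir)/R_E = sin(90 + el)/r  =>  cos(el) = (r/R_E)*sin(nadir)
cos(el) = (9543.5570 / 6371.0000) * sin(21.2 deg) = 0.5417022
el = arccos(0.5417022) = 57.2004 deg
(Earth-central angle = 90 - nadir - el = 11.5996 deg)

57.2004 degrees


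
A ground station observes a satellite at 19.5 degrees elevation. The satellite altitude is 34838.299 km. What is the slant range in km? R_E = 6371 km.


h = 34838.299 km, el = 19.5 deg
d = -R_E*sin(el) + sqrt((R_E*sin(el))^2 + 2*R_E*h + h^2)
d = -6371.0000*sin(0.3403392) + sqrt((6371.0000*0.3338069)^2 + 2*6371.0000*34838.299 + 34838.299^2)
d = 38642.6612 km

38642.6612 km


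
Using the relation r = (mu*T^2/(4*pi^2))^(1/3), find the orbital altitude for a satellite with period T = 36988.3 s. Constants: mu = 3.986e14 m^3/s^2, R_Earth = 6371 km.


T = 36988.3 s
r = (mu*T^2/(4*pi^2))^(1/3) = (3.986e14 * 36988.3^2 / (4*pi^2))^(1/3)
r = 2.3993969e+07 m = 23993.9694 km
alt = r - R_E = 23993.9694 - 6371 = 17622.9694 km

17622.9694 km


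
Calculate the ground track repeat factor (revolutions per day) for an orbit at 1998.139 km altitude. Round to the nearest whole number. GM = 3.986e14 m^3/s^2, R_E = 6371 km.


r = 8.369139e+06 m
T = 2*pi*sqrt(r^3/mu) = 7619.6039 s = 126.9934 min
revs/day = 1440 / 126.9934 = 11.3392
Rounded: 11 revolutions per day

11 revolutions per day


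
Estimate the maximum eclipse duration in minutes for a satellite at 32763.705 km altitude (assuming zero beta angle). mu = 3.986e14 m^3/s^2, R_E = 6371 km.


r = 39134.7050 km
T = 1284.1125 min
Eclipse fraction = arcsin(R_E/r)/pi = arcsin(6371.0000/39134.7050)/pi
= arcsin(0.1627967)/pi = 0.05205146
Eclipse duration = 0.05205146 * 1284.1125 = 66.8399 min

66.8399 minutes


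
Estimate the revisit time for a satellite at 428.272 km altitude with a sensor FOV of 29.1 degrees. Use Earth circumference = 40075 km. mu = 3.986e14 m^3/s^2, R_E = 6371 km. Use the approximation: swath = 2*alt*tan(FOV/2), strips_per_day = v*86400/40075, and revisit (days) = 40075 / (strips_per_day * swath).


swath = 2*428.272*tan(0.2539454) = 222.3150 km
v = sqrt(mu/r) = 7656.6261 m/s = 7.6566 km/s
strips/day = v*86400/40075 = 7.6566*86400/40075 = 16.5074
coverage/day = strips * swath = 16.5074 * 222.3150 = 3669.8338 km
revisit = 40075 / 3669.8338 = 10.9201 days

10.9201 days


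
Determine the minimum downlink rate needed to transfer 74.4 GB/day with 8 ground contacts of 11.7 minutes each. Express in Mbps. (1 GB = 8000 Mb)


total contact time = 8 * 11.7 * 60 = 5616.0000 s
data = 74.4 GB = 595200.0000 Mb
rate = 595200.0000 / 5616.0000 = 105.9829 Mbps

105.9829 Mbps


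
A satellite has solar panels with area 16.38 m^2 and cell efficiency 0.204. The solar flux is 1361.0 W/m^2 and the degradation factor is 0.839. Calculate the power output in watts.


P = area * eta * S * degradation
P = 16.38 * 0.204 * 1361.0 * 0.839
P = 3815.6115 W

3815.6115 W


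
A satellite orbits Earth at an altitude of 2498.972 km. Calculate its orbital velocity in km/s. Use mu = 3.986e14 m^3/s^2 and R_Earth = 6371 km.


r = R_E + alt = 6371.0 + 2498.972 = 8869.9720 km = 8.869972e+06 m
v = sqrt(mu/r) = sqrt(3.986e14 / 8.869972e+06) = 6703.5912 m/s = 6.7036 km/s

6.7036 km/s


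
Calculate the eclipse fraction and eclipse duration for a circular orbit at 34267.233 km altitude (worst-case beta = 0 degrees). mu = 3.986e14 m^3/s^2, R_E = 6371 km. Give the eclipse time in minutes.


r = 40638.2330 km
T = 1358.8208 min
Eclipse fraction = arcsin(R_E/r)/pi = arcsin(6371.0000/40638.2330)/pi
= arcsin(0.1567735)/pi = 0.05010928
Eclipse duration = 0.05010928 * 1358.8208 = 68.0895 min

68.0895 minutes


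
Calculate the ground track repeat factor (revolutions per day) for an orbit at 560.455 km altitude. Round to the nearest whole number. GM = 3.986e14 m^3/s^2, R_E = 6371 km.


r = 6.931455e+06 m
T = 2*pi*sqrt(r^3/mu) = 5743.1192 s = 95.7187 min
revs/day = 1440 / 95.7187 = 15.0441
Rounded: 15 revolutions per day

15 revolutions per day


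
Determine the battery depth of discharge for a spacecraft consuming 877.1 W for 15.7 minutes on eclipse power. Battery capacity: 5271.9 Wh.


E_used = P * t / 60 = 877.1 * 15.7 / 60 = 229.5078 Wh
DOD = E_used / E_total * 100 = 229.5078 / 5271.9 * 100
DOD = 4.3534 %

4.3534 %


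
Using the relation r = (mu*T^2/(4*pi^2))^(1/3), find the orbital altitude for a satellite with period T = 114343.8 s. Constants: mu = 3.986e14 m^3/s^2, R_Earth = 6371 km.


T = 114343.8 s
r = (mu*T^2/(4*pi^2))^(1/3) = (3.986e14 * 114343.8^2 / (4*pi^2))^(1/3)
r = 5.0917562e+07 m = 50917.5619 km
alt = r - R_E = 50917.5619 - 6371 = 44546.5619 km

44546.5619 km
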